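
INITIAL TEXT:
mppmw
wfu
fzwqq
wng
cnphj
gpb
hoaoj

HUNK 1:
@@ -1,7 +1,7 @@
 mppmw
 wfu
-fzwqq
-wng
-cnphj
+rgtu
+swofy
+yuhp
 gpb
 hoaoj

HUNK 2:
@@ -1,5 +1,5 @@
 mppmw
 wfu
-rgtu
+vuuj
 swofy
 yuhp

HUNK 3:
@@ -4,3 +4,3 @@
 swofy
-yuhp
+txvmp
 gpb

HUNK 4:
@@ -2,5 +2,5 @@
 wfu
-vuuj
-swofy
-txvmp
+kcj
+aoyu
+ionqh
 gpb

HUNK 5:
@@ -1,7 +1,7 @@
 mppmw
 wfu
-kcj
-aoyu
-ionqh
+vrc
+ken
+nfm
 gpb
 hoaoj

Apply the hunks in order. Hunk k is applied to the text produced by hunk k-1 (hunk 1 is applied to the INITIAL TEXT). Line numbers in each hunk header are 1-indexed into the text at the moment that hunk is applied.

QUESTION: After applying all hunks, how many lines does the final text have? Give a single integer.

Answer: 7

Derivation:
Hunk 1: at line 1 remove [fzwqq,wng,cnphj] add [rgtu,swofy,yuhp] -> 7 lines: mppmw wfu rgtu swofy yuhp gpb hoaoj
Hunk 2: at line 1 remove [rgtu] add [vuuj] -> 7 lines: mppmw wfu vuuj swofy yuhp gpb hoaoj
Hunk 3: at line 4 remove [yuhp] add [txvmp] -> 7 lines: mppmw wfu vuuj swofy txvmp gpb hoaoj
Hunk 4: at line 2 remove [vuuj,swofy,txvmp] add [kcj,aoyu,ionqh] -> 7 lines: mppmw wfu kcj aoyu ionqh gpb hoaoj
Hunk 5: at line 1 remove [kcj,aoyu,ionqh] add [vrc,ken,nfm] -> 7 lines: mppmw wfu vrc ken nfm gpb hoaoj
Final line count: 7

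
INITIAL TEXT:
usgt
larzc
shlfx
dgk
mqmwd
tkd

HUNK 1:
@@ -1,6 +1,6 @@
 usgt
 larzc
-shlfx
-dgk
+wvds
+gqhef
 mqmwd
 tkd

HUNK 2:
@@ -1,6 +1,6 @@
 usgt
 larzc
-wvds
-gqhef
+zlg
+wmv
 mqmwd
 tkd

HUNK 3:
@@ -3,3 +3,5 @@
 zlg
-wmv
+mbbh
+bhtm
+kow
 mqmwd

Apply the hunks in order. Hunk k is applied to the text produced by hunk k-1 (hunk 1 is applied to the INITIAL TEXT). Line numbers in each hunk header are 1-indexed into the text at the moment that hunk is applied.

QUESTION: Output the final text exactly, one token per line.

Hunk 1: at line 1 remove [shlfx,dgk] add [wvds,gqhef] -> 6 lines: usgt larzc wvds gqhef mqmwd tkd
Hunk 2: at line 1 remove [wvds,gqhef] add [zlg,wmv] -> 6 lines: usgt larzc zlg wmv mqmwd tkd
Hunk 3: at line 3 remove [wmv] add [mbbh,bhtm,kow] -> 8 lines: usgt larzc zlg mbbh bhtm kow mqmwd tkd

Answer: usgt
larzc
zlg
mbbh
bhtm
kow
mqmwd
tkd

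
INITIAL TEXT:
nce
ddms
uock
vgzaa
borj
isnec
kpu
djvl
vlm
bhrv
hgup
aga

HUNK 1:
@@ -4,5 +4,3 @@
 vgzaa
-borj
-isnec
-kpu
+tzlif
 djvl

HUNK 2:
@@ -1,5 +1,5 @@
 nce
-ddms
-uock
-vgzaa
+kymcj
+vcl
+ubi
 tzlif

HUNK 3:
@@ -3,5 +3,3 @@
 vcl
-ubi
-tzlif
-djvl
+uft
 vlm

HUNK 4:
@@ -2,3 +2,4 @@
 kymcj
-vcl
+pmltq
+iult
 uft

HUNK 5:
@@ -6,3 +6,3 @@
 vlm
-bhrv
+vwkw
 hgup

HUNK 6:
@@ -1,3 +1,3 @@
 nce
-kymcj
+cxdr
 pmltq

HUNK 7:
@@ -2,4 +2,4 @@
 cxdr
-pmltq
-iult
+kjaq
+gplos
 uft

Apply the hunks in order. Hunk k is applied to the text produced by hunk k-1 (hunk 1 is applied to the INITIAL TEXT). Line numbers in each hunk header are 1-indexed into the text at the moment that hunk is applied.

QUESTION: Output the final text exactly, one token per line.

Answer: nce
cxdr
kjaq
gplos
uft
vlm
vwkw
hgup
aga

Derivation:
Hunk 1: at line 4 remove [borj,isnec,kpu] add [tzlif] -> 10 lines: nce ddms uock vgzaa tzlif djvl vlm bhrv hgup aga
Hunk 2: at line 1 remove [ddms,uock,vgzaa] add [kymcj,vcl,ubi] -> 10 lines: nce kymcj vcl ubi tzlif djvl vlm bhrv hgup aga
Hunk 3: at line 3 remove [ubi,tzlif,djvl] add [uft] -> 8 lines: nce kymcj vcl uft vlm bhrv hgup aga
Hunk 4: at line 2 remove [vcl] add [pmltq,iult] -> 9 lines: nce kymcj pmltq iult uft vlm bhrv hgup aga
Hunk 5: at line 6 remove [bhrv] add [vwkw] -> 9 lines: nce kymcj pmltq iult uft vlm vwkw hgup aga
Hunk 6: at line 1 remove [kymcj] add [cxdr] -> 9 lines: nce cxdr pmltq iult uft vlm vwkw hgup aga
Hunk 7: at line 2 remove [pmltq,iult] add [kjaq,gplos] -> 9 lines: nce cxdr kjaq gplos uft vlm vwkw hgup aga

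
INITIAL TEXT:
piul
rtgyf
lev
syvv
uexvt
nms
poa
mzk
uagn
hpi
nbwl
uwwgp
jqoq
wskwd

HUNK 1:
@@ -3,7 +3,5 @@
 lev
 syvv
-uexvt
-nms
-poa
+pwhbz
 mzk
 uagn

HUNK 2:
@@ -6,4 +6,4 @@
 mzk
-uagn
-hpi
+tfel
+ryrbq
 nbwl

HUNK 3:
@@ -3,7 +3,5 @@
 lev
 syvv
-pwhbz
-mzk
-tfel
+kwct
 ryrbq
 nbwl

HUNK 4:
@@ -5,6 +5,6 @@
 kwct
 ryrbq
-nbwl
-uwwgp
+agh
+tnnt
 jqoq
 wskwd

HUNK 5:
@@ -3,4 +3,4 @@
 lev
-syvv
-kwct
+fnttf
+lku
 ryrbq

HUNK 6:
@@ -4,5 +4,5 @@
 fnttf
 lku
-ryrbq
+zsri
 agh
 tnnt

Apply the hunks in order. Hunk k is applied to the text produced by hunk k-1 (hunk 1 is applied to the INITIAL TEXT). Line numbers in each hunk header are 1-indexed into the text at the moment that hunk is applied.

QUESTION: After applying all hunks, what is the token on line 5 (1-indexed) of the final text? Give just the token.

Answer: lku

Derivation:
Hunk 1: at line 3 remove [uexvt,nms,poa] add [pwhbz] -> 12 lines: piul rtgyf lev syvv pwhbz mzk uagn hpi nbwl uwwgp jqoq wskwd
Hunk 2: at line 6 remove [uagn,hpi] add [tfel,ryrbq] -> 12 lines: piul rtgyf lev syvv pwhbz mzk tfel ryrbq nbwl uwwgp jqoq wskwd
Hunk 3: at line 3 remove [pwhbz,mzk,tfel] add [kwct] -> 10 lines: piul rtgyf lev syvv kwct ryrbq nbwl uwwgp jqoq wskwd
Hunk 4: at line 5 remove [nbwl,uwwgp] add [agh,tnnt] -> 10 lines: piul rtgyf lev syvv kwct ryrbq agh tnnt jqoq wskwd
Hunk 5: at line 3 remove [syvv,kwct] add [fnttf,lku] -> 10 lines: piul rtgyf lev fnttf lku ryrbq agh tnnt jqoq wskwd
Hunk 6: at line 4 remove [ryrbq] add [zsri] -> 10 lines: piul rtgyf lev fnttf lku zsri agh tnnt jqoq wskwd
Final line 5: lku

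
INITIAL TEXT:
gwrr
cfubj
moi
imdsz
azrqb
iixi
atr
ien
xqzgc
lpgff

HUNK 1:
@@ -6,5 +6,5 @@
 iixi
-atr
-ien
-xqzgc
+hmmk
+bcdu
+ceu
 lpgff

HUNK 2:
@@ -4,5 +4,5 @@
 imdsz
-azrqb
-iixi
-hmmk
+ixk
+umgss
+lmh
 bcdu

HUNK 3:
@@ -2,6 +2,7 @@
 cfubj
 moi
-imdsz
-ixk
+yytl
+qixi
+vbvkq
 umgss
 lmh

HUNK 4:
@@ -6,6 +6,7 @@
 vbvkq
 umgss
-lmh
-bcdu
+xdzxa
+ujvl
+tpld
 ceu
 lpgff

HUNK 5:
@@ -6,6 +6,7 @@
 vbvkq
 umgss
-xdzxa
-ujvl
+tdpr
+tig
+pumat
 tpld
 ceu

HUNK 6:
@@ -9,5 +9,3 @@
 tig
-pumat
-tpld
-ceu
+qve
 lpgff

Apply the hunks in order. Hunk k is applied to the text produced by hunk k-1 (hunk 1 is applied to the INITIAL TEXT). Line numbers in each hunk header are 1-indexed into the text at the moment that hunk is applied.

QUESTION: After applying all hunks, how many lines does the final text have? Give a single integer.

Hunk 1: at line 6 remove [atr,ien,xqzgc] add [hmmk,bcdu,ceu] -> 10 lines: gwrr cfubj moi imdsz azrqb iixi hmmk bcdu ceu lpgff
Hunk 2: at line 4 remove [azrqb,iixi,hmmk] add [ixk,umgss,lmh] -> 10 lines: gwrr cfubj moi imdsz ixk umgss lmh bcdu ceu lpgff
Hunk 3: at line 2 remove [imdsz,ixk] add [yytl,qixi,vbvkq] -> 11 lines: gwrr cfubj moi yytl qixi vbvkq umgss lmh bcdu ceu lpgff
Hunk 4: at line 6 remove [lmh,bcdu] add [xdzxa,ujvl,tpld] -> 12 lines: gwrr cfubj moi yytl qixi vbvkq umgss xdzxa ujvl tpld ceu lpgff
Hunk 5: at line 6 remove [xdzxa,ujvl] add [tdpr,tig,pumat] -> 13 lines: gwrr cfubj moi yytl qixi vbvkq umgss tdpr tig pumat tpld ceu lpgff
Hunk 6: at line 9 remove [pumat,tpld,ceu] add [qve] -> 11 lines: gwrr cfubj moi yytl qixi vbvkq umgss tdpr tig qve lpgff
Final line count: 11

Answer: 11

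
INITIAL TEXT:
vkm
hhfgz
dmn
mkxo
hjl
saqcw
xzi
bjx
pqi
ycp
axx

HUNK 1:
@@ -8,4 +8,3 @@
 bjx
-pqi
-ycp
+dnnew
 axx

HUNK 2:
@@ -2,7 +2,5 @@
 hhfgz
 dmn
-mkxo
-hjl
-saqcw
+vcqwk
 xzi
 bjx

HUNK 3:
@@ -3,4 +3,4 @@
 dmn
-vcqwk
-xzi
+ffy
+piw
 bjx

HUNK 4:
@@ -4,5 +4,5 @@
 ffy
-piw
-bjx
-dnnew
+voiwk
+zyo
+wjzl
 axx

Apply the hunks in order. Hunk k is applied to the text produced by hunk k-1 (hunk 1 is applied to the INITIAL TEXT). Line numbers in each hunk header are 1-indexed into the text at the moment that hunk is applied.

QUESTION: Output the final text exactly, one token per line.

Answer: vkm
hhfgz
dmn
ffy
voiwk
zyo
wjzl
axx

Derivation:
Hunk 1: at line 8 remove [pqi,ycp] add [dnnew] -> 10 lines: vkm hhfgz dmn mkxo hjl saqcw xzi bjx dnnew axx
Hunk 2: at line 2 remove [mkxo,hjl,saqcw] add [vcqwk] -> 8 lines: vkm hhfgz dmn vcqwk xzi bjx dnnew axx
Hunk 3: at line 3 remove [vcqwk,xzi] add [ffy,piw] -> 8 lines: vkm hhfgz dmn ffy piw bjx dnnew axx
Hunk 4: at line 4 remove [piw,bjx,dnnew] add [voiwk,zyo,wjzl] -> 8 lines: vkm hhfgz dmn ffy voiwk zyo wjzl axx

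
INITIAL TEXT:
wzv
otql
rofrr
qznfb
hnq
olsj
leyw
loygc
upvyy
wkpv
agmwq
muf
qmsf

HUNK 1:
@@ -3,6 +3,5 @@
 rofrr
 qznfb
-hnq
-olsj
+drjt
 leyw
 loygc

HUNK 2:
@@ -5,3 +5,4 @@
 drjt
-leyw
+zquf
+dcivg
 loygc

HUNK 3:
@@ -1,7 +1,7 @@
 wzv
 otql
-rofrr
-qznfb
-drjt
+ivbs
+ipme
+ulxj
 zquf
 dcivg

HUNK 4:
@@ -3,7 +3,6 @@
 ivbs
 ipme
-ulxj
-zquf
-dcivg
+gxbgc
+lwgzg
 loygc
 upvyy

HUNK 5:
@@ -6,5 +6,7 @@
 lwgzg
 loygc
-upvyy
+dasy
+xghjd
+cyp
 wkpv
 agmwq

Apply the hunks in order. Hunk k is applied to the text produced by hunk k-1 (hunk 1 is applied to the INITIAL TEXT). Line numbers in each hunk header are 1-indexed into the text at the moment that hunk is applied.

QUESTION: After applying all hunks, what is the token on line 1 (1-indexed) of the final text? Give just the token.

Answer: wzv

Derivation:
Hunk 1: at line 3 remove [hnq,olsj] add [drjt] -> 12 lines: wzv otql rofrr qznfb drjt leyw loygc upvyy wkpv agmwq muf qmsf
Hunk 2: at line 5 remove [leyw] add [zquf,dcivg] -> 13 lines: wzv otql rofrr qznfb drjt zquf dcivg loygc upvyy wkpv agmwq muf qmsf
Hunk 3: at line 1 remove [rofrr,qznfb,drjt] add [ivbs,ipme,ulxj] -> 13 lines: wzv otql ivbs ipme ulxj zquf dcivg loygc upvyy wkpv agmwq muf qmsf
Hunk 4: at line 3 remove [ulxj,zquf,dcivg] add [gxbgc,lwgzg] -> 12 lines: wzv otql ivbs ipme gxbgc lwgzg loygc upvyy wkpv agmwq muf qmsf
Hunk 5: at line 6 remove [upvyy] add [dasy,xghjd,cyp] -> 14 lines: wzv otql ivbs ipme gxbgc lwgzg loygc dasy xghjd cyp wkpv agmwq muf qmsf
Final line 1: wzv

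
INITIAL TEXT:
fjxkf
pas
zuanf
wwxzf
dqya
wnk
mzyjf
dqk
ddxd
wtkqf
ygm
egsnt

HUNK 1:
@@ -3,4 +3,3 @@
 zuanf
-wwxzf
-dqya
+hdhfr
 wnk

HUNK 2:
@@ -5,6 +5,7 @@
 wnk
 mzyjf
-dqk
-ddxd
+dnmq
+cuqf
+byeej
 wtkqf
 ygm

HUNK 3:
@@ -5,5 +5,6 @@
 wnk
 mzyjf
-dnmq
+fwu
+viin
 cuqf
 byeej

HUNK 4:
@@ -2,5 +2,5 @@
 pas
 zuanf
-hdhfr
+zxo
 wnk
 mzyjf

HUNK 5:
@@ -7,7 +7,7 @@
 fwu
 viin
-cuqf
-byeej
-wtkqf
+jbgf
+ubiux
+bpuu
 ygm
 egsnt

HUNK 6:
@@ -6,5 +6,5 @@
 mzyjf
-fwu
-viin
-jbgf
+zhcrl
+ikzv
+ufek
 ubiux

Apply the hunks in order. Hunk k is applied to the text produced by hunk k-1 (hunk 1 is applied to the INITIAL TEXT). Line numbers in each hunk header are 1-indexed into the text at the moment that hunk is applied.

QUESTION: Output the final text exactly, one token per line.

Answer: fjxkf
pas
zuanf
zxo
wnk
mzyjf
zhcrl
ikzv
ufek
ubiux
bpuu
ygm
egsnt

Derivation:
Hunk 1: at line 3 remove [wwxzf,dqya] add [hdhfr] -> 11 lines: fjxkf pas zuanf hdhfr wnk mzyjf dqk ddxd wtkqf ygm egsnt
Hunk 2: at line 5 remove [dqk,ddxd] add [dnmq,cuqf,byeej] -> 12 lines: fjxkf pas zuanf hdhfr wnk mzyjf dnmq cuqf byeej wtkqf ygm egsnt
Hunk 3: at line 5 remove [dnmq] add [fwu,viin] -> 13 lines: fjxkf pas zuanf hdhfr wnk mzyjf fwu viin cuqf byeej wtkqf ygm egsnt
Hunk 4: at line 2 remove [hdhfr] add [zxo] -> 13 lines: fjxkf pas zuanf zxo wnk mzyjf fwu viin cuqf byeej wtkqf ygm egsnt
Hunk 5: at line 7 remove [cuqf,byeej,wtkqf] add [jbgf,ubiux,bpuu] -> 13 lines: fjxkf pas zuanf zxo wnk mzyjf fwu viin jbgf ubiux bpuu ygm egsnt
Hunk 6: at line 6 remove [fwu,viin,jbgf] add [zhcrl,ikzv,ufek] -> 13 lines: fjxkf pas zuanf zxo wnk mzyjf zhcrl ikzv ufek ubiux bpuu ygm egsnt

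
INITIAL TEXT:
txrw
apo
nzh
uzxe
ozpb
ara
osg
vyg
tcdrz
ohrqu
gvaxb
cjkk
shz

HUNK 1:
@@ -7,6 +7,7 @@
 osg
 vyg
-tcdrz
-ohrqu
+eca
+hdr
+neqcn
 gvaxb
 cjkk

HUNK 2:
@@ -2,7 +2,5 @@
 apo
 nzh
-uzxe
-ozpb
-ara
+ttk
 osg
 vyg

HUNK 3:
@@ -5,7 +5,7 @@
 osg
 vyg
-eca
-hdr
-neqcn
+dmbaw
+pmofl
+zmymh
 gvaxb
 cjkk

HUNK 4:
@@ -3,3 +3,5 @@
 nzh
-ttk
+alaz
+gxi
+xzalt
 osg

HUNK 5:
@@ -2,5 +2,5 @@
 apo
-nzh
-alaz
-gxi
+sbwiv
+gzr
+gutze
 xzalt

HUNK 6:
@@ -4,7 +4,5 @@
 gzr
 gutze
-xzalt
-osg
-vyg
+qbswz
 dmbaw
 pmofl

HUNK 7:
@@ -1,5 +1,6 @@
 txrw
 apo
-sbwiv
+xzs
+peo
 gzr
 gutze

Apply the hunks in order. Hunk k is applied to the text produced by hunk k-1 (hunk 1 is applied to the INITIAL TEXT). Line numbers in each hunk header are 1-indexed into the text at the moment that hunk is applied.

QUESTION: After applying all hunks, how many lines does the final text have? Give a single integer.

Hunk 1: at line 7 remove [tcdrz,ohrqu] add [eca,hdr,neqcn] -> 14 lines: txrw apo nzh uzxe ozpb ara osg vyg eca hdr neqcn gvaxb cjkk shz
Hunk 2: at line 2 remove [uzxe,ozpb,ara] add [ttk] -> 12 lines: txrw apo nzh ttk osg vyg eca hdr neqcn gvaxb cjkk shz
Hunk 3: at line 5 remove [eca,hdr,neqcn] add [dmbaw,pmofl,zmymh] -> 12 lines: txrw apo nzh ttk osg vyg dmbaw pmofl zmymh gvaxb cjkk shz
Hunk 4: at line 3 remove [ttk] add [alaz,gxi,xzalt] -> 14 lines: txrw apo nzh alaz gxi xzalt osg vyg dmbaw pmofl zmymh gvaxb cjkk shz
Hunk 5: at line 2 remove [nzh,alaz,gxi] add [sbwiv,gzr,gutze] -> 14 lines: txrw apo sbwiv gzr gutze xzalt osg vyg dmbaw pmofl zmymh gvaxb cjkk shz
Hunk 6: at line 4 remove [xzalt,osg,vyg] add [qbswz] -> 12 lines: txrw apo sbwiv gzr gutze qbswz dmbaw pmofl zmymh gvaxb cjkk shz
Hunk 7: at line 1 remove [sbwiv] add [xzs,peo] -> 13 lines: txrw apo xzs peo gzr gutze qbswz dmbaw pmofl zmymh gvaxb cjkk shz
Final line count: 13

Answer: 13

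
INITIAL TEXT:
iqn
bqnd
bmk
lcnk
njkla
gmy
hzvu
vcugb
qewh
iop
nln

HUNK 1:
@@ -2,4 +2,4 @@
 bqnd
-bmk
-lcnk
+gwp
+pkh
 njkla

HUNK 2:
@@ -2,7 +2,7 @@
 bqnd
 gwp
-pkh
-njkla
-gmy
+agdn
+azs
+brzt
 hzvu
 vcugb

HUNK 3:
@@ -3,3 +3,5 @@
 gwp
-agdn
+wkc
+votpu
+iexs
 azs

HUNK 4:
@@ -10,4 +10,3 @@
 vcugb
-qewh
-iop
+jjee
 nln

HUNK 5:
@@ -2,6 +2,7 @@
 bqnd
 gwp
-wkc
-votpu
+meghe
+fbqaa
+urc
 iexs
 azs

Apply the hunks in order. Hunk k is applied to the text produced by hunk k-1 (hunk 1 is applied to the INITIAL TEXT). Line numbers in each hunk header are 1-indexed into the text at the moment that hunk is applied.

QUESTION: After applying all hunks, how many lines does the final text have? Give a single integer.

Answer: 13

Derivation:
Hunk 1: at line 2 remove [bmk,lcnk] add [gwp,pkh] -> 11 lines: iqn bqnd gwp pkh njkla gmy hzvu vcugb qewh iop nln
Hunk 2: at line 2 remove [pkh,njkla,gmy] add [agdn,azs,brzt] -> 11 lines: iqn bqnd gwp agdn azs brzt hzvu vcugb qewh iop nln
Hunk 3: at line 3 remove [agdn] add [wkc,votpu,iexs] -> 13 lines: iqn bqnd gwp wkc votpu iexs azs brzt hzvu vcugb qewh iop nln
Hunk 4: at line 10 remove [qewh,iop] add [jjee] -> 12 lines: iqn bqnd gwp wkc votpu iexs azs brzt hzvu vcugb jjee nln
Hunk 5: at line 2 remove [wkc,votpu] add [meghe,fbqaa,urc] -> 13 lines: iqn bqnd gwp meghe fbqaa urc iexs azs brzt hzvu vcugb jjee nln
Final line count: 13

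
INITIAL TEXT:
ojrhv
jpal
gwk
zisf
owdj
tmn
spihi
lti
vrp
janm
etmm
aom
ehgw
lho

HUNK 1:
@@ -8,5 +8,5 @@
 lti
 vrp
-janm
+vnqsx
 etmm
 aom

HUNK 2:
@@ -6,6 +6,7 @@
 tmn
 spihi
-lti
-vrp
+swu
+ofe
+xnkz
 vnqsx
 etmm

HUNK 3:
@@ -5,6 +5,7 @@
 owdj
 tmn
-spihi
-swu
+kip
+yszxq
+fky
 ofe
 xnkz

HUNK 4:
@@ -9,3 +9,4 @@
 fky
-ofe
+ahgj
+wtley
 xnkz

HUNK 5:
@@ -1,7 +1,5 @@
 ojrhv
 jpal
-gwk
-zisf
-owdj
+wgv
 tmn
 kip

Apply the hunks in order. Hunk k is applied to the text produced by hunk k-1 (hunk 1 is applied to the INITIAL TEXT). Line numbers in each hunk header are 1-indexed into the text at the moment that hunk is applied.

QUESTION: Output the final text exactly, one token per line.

Hunk 1: at line 8 remove [janm] add [vnqsx] -> 14 lines: ojrhv jpal gwk zisf owdj tmn spihi lti vrp vnqsx etmm aom ehgw lho
Hunk 2: at line 6 remove [lti,vrp] add [swu,ofe,xnkz] -> 15 lines: ojrhv jpal gwk zisf owdj tmn spihi swu ofe xnkz vnqsx etmm aom ehgw lho
Hunk 3: at line 5 remove [spihi,swu] add [kip,yszxq,fky] -> 16 lines: ojrhv jpal gwk zisf owdj tmn kip yszxq fky ofe xnkz vnqsx etmm aom ehgw lho
Hunk 4: at line 9 remove [ofe] add [ahgj,wtley] -> 17 lines: ojrhv jpal gwk zisf owdj tmn kip yszxq fky ahgj wtley xnkz vnqsx etmm aom ehgw lho
Hunk 5: at line 1 remove [gwk,zisf,owdj] add [wgv] -> 15 lines: ojrhv jpal wgv tmn kip yszxq fky ahgj wtley xnkz vnqsx etmm aom ehgw lho

Answer: ojrhv
jpal
wgv
tmn
kip
yszxq
fky
ahgj
wtley
xnkz
vnqsx
etmm
aom
ehgw
lho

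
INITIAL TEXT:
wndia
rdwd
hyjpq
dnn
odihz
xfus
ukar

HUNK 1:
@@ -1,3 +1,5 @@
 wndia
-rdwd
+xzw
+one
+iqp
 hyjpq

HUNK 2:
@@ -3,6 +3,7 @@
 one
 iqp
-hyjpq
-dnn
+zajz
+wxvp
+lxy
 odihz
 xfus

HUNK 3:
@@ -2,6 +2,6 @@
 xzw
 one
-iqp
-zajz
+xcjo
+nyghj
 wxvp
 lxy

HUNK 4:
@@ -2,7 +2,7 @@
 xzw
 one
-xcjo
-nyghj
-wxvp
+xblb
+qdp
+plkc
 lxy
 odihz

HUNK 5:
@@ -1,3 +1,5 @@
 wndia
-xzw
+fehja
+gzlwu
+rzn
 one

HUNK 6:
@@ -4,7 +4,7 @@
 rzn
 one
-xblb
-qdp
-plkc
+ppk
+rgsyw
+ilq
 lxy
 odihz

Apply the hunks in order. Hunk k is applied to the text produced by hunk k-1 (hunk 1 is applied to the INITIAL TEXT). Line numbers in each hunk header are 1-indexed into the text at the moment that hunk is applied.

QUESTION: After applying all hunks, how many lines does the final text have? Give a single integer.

Answer: 12

Derivation:
Hunk 1: at line 1 remove [rdwd] add [xzw,one,iqp] -> 9 lines: wndia xzw one iqp hyjpq dnn odihz xfus ukar
Hunk 2: at line 3 remove [hyjpq,dnn] add [zajz,wxvp,lxy] -> 10 lines: wndia xzw one iqp zajz wxvp lxy odihz xfus ukar
Hunk 3: at line 2 remove [iqp,zajz] add [xcjo,nyghj] -> 10 lines: wndia xzw one xcjo nyghj wxvp lxy odihz xfus ukar
Hunk 4: at line 2 remove [xcjo,nyghj,wxvp] add [xblb,qdp,plkc] -> 10 lines: wndia xzw one xblb qdp plkc lxy odihz xfus ukar
Hunk 5: at line 1 remove [xzw] add [fehja,gzlwu,rzn] -> 12 lines: wndia fehja gzlwu rzn one xblb qdp plkc lxy odihz xfus ukar
Hunk 6: at line 4 remove [xblb,qdp,plkc] add [ppk,rgsyw,ilq] -> 12 lines: wndia fehja gzlwu rzn one ppk rgsyw ilq lxy odihz xfus ukar
Final line count: 12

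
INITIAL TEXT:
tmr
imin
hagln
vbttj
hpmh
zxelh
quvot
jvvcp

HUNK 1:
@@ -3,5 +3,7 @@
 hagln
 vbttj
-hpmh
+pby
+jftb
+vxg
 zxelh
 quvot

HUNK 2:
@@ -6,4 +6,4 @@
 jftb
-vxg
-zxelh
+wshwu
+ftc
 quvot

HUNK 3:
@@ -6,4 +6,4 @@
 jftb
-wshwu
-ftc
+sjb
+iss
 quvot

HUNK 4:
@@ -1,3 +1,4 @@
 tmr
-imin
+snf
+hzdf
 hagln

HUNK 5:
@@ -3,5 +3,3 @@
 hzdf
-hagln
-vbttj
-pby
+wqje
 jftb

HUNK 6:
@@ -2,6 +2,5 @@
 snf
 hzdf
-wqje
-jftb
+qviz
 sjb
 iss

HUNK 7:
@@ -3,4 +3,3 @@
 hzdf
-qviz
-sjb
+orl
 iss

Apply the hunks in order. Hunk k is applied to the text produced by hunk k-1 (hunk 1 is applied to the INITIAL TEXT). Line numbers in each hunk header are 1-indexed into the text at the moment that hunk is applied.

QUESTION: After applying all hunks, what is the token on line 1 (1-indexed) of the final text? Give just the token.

Answer: tmr

Derivation:
Hunk 1: at line 3 remove [hpmh] add [pby,jftb,vxg] -> 10 lines: tmr imin hagln vbttj pby jftb vxg zxelh quvot jvvcp
Hunk 2: at line 6 remove [vxg,zxelh] add [wshwu,ftc] -> 10 lines: tmr imin hagln vbttj pby jftb wshwu ftc quvot jvvcp
Hunk 3: at line 6 remove [wshwu,ftc] add [sjb,iss] -> 10 lines: tmr imin hagln vbttj pby jftb sjb iss quvot jvvcp
Hunk 4: at line 1 remove [imin] add [snf,hzdf] -> 11 lines: tmr snf hzdf hagln vbttj pby jftb sjb iss quvot jvvcp
Hunk 5: at line 3 remove [hagln,vbttj,pby] add [wqje] -> 9 lines: tmr snf hzdf wqje jftb sjb iss quvot jvvcp
Hunk 6: at line 2 remove [wqje,jftb] add [qviz] -> 8 lines: tmr snf hzdf qviz sjb iss quvot jvvcp
Hunk 7: at line 3 remove [qviz,sjb] add [orl] -> 7 lines: tmr snf hzdf orl iss quvot jvvcp
Final line 1: tmr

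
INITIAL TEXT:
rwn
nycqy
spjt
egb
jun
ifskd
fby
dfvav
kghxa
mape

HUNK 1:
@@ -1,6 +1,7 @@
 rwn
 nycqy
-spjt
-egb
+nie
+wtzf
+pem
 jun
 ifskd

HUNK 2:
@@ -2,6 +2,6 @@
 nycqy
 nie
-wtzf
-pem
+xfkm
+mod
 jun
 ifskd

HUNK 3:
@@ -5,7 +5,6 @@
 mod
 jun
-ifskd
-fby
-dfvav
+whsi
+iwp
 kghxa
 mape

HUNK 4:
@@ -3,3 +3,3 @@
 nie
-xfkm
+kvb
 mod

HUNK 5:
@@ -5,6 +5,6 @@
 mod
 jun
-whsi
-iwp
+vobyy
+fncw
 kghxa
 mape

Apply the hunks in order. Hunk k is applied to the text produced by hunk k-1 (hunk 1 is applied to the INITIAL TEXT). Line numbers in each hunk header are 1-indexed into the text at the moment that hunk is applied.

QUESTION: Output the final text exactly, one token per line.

Hunk 1: at line 1 remove [spjt,egb] add [nie,wtzf,pem] -> 11 lines: rwn nycqy nie wtzf pem jun ifskd fby dfvav kghxa mape
Hunk 2: at line 2 remove [wtzf,pem] add [xfkm,mod] -> 11 lines: rwn nycqy nie xfkm mod jun ifskd fby dfvav kghxa mape
Hunk 3: at line 5 remove [ifskd,fby,dfvav] add [whsi,iwp] -> 10 lines: rwn nycqy nie xfkm mod jun whsi iwp kghxa mape
Hunk 4: at line 3 remove [xfkm] add [kvb] -> 10 lines: rwn nycqy nie kvb mod jun whsi iwp kghxa mape
Hunk 5: at line 5 remove [whsi,iwp] add [vobyy,fncw] -> 10 lines: rwn nycqy nie kvb mod jun vobyy fncw kghxa mape

Answer: rwn
nycqy
nie
kvb
mod
jun
vobyy
fncw
kghxa
mape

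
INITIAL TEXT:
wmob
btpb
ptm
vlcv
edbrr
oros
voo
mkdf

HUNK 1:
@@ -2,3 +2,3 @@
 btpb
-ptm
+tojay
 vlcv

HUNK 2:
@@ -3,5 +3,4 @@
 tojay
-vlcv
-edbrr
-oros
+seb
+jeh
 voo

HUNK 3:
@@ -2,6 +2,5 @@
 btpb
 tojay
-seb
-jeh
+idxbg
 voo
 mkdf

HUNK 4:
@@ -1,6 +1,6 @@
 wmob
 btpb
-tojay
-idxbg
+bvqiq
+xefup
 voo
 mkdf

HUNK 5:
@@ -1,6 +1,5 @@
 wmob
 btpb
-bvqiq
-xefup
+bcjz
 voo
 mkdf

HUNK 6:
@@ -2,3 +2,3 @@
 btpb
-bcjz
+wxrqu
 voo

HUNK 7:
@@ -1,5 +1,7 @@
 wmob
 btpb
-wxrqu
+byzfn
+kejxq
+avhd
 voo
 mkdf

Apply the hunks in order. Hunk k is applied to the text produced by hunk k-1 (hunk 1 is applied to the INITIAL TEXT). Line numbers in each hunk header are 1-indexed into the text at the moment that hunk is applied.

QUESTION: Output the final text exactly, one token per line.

Hunk 1: at line 2 remove [ptm] add [tojay] -> 8 lines: wmob btpb tojay vlcv edbrr oros voo mkdf
Hunk 2: at line 3 remove [vlcv,edbrr,oros] add [seb,jeh] -> 7 lines: wmob btpb tojay seb jeh voo mkdf
Hunk 3: at line 2 remove [seb,jeh] add [idxbg] -> 6 lines: wmob btpb tojay idxbg voo mkdf
Hunk 4: at line 1 remove [tojay,idxbg] add [bvqiq,xefup] -> 6 lines: wmob btpb bvqiq xefup voo mkdf
Hunk 5: at line 1 remove [bvqiq,xefup] add [bcjz] -> 5 lines: wmob btpb bcjz voo mkdf
Hunk 6: at line 2 remove [bcjz] add [wxrqu] -> 5 lines: wmob btpb wxrqu voo mkdf
Hunk 7: at line 1 remove [wxrqu] add [byzfn,kejxq,avhd] -> 7 lines: wmob btpb byzfn kejxq avhd voo mkdf

Answer: wmob
btpb
byzfn
kejxq
avhd
voo
mkdf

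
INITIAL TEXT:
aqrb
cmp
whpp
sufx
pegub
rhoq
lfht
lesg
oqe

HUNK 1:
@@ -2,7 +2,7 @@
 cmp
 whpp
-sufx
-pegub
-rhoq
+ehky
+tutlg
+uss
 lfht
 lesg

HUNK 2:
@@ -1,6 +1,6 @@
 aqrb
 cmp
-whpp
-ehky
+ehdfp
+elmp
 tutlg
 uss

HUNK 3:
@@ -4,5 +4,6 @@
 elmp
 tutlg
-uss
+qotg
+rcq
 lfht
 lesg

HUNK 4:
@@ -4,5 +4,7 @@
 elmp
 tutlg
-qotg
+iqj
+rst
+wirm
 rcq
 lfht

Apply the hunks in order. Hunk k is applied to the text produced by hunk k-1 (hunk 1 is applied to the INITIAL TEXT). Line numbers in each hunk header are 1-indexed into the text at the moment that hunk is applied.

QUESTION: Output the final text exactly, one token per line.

Hunk 1: at line 2 remove [sufx,pegub,rhoq] add [ehky,tutlg,uss] -> 9 lines: aqrb cmp whpp ehky tutlg uss lfht lesg oqe
Hunk 2: at line 1 remove [whpp,ehky] add [ehdfp,elmp] -> 9 lines: aqrb cmp ehdfp elmp tutlg uss lfht lesg oqe
Hunk 3: at line 4 remove [uss] add [qotg,rcq] -> 10 lines: aqrb cmp ehdfp elmp tutlg qotg rcq lfht lesg oqe
Hunk 4: at line 4 remove [qotg] add [iqj,rst,wirm] -> 12 lines: aqrb cmp ehdfp elmp tutlg iqj rst wirm rcq lfht lesg oqe

Answer: aqrb
cmp
ehdfp
elmp
tutlg
iqj
rst
wirm
rcq
lfht
lesg
oqe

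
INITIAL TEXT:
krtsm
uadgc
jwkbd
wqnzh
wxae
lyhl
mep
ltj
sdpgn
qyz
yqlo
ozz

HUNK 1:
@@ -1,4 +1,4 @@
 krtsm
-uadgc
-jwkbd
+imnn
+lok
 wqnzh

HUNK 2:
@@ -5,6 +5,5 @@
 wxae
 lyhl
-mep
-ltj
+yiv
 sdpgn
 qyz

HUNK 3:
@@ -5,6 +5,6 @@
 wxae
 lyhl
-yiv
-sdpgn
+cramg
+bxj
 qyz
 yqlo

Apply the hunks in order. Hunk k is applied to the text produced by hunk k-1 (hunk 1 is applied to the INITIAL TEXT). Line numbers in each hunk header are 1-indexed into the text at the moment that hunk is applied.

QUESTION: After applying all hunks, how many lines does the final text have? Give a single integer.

Answer: 11

Derivation:
Hunk 1: at line 1 remove [uadgc,jwkbd] add [imnn,lok] -> 12 lines: krtsm imnn lok wqnzh wxae lyhl mep ltj sdpgn qyz yqlo ozz
Hunk 2: at line 5 remove [mep,ltj] add [yiv] -> 11 lines: krtsm imnn lok wqnzh wxae lyhl yiv sdpgn qyz yqlo ozz
Hunk 3: at line 5 remove [yiv,sdpgn] add [cramg,bxj] -> 11 lines: krtsm imnn lok wqnzh wxae lyhl cramg bxj qyz yqlo ozz
Final line count: 11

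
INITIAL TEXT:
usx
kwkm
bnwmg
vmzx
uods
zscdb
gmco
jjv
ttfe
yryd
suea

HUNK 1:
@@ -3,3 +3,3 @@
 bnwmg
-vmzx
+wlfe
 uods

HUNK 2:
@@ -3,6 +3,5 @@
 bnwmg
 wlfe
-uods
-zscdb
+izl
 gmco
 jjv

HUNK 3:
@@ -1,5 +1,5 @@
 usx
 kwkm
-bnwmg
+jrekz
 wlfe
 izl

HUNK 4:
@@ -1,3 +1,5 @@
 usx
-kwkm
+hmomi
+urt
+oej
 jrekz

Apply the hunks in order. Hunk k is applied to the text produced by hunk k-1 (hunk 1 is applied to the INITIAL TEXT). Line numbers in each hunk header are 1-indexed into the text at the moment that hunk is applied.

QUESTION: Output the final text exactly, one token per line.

Hunk 1: at line 3 remove [vmzx] add [wlfe] -> 11 lines: usx kwkm bnwmg wlfe uods zscdb gmco jjv ttfe yryd suea
Hunk 2: at line 3 remove [uods,zscdb] add [izl] -> 10 lines: usx kwkm bnwmg wlfe izl gmco jjv ttfe yryd suea
Hunk 3: at line 1 remove [bnwmg] add [jrekz] -> 10 lines: usx kwkm jrekz wlfe izl gmco jjv ttfe yryd suea
Hunk 4: at line 1 remove [kwkm] add [hmomi,urt,oej] -> 12 lines: usx hmomi urt oej jrekz wlfe izl gmco jjv ttfe yryd suea

Answer: usx
hmomi
urt
oej
jrekz
wlfe
izl
gmco
jjv
ttfe
yryd
suea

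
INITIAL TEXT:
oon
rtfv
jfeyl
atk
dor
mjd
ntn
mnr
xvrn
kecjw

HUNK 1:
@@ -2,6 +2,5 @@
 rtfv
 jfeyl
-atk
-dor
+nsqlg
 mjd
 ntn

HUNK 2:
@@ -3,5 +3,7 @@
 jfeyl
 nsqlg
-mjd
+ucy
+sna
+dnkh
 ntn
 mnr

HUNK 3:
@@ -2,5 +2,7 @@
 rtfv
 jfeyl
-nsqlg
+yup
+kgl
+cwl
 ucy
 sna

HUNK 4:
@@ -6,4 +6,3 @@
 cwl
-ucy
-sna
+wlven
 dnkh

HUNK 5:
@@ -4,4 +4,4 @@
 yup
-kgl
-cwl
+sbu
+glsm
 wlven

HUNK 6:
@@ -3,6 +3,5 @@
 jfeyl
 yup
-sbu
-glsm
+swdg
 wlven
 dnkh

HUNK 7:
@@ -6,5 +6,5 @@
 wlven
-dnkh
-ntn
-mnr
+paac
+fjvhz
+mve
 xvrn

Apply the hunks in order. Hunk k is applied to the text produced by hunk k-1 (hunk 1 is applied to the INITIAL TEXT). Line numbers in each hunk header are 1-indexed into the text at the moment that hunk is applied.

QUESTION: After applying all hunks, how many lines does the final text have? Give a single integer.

Hunk 1: at line 2 remove [atk,dor] add [nsqlg] -> 9 lines: oon rtfv jfeyl nsqlg mjd ntn mnr xvrn kecjw
Hunk 2: at line 3 remove [mjd] add [ucy,sna,dnkh] -> 11 lines: oon rtfv jfeyl nsqlg ucy sna dnkh ntn mnr xvrn kecjw
Hunk 3: at line 2 remove [nsqlg] add [yup,kgl,cwl] -> 13 lines: oon rtfv jfeyl yup kgl cwl ucy sna dnkh ntn mnr xvrn kecjw
Hunk 4: at line 6 remove [ucy,sna] add [wlven] -> 12 lines: oon rtfv jfeyl yup kgl cwl wlven dnkh ntn mnr xvrn kecjw
Hunk 5: at line 4 remove [kgl,cwl] add [sbu,glsm] -> 12 lines: oon rtfv jfeyl yup sbu glsm wlven dnkh ntn mnr xvrn kecjw
Hunk 6: at line 3 remove [sbu,glsm] add [swdg] -> 11 lines: oon rtfv jfeyl yup swdg wlven dnkh ntn mnr xvrn kecjw
Hunk 7: at line 6 remove [dnkh,ntn,mnr] add [paac,fjvhz,mve] -> 11 lines: oon rtfv jfeyl yup swdg wlven paac fjvhz mve xvrn kecjw
Final line count: 11

Answer: 11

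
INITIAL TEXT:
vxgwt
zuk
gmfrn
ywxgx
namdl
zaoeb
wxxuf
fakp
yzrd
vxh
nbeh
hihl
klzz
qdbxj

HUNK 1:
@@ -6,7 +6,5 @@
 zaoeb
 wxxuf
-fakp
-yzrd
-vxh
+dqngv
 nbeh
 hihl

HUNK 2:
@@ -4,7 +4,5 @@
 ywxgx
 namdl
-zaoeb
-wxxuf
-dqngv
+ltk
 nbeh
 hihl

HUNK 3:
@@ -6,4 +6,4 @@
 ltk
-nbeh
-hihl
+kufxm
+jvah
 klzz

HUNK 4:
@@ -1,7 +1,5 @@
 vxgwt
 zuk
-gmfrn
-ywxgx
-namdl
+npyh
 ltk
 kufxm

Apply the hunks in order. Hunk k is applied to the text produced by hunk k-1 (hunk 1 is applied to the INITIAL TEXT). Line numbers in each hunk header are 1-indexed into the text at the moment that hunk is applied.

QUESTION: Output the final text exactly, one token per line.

Answer: vxgwt
zuk
npyh
ltk
kufxm
jvah
klzz
qdbxj

Derivation:
Hunk 1: at line 6 remove [fakp,yzrd,vxh] add [dqngv] -> 12 lines: vxgwt zuk gmfrn ywxgx namdl zaoeb wxxuf dqngv nbeh hihl klzz qdbxj
Hunk 2: at line 4 remove [zaoeb,wxxuf,dqngv] add [ltk] -> 10 lines: vxgwt zuk gmfrn ywxgx namdl ltk nbeh hihl klzz qdbxj
Hunk 3: at line 6 remove [nbeh,hihl] add [kufxm,jvah] -> 10 lines: vxgwt zuk gmfrn ywxgx namdl ltk kufxm jvah klzz qdbxj
Hunk 4: at line 1 remove [gmfrn,ywxgx,namdl] add [npyh] -> 8 lines: vxgwt zuk npyh ltk kufxm jvah klzz qdbxj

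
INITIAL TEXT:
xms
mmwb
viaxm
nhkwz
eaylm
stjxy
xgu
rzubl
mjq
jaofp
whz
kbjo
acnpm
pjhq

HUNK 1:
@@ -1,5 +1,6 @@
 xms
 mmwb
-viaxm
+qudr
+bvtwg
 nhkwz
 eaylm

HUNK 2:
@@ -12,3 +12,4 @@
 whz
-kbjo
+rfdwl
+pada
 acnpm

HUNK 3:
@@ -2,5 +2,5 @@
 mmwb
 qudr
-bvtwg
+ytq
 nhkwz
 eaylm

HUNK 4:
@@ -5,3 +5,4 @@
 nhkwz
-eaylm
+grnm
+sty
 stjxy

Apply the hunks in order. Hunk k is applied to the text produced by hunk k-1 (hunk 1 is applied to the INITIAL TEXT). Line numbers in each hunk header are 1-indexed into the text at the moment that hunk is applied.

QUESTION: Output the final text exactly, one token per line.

Answer: xms
mmwb
qudr
ytq
nhkwz
grnm
sty
stjxy
xgu
rzubl
mjq
jaofp
whz
rfdwl
pada
acnpm
pjhq

Derivation:
Hunk 1: at line 1 remove [viaxm] add [qudr,bvtwg] -> 15 lines: xms mmwb qudr bvtwg nhkwz eaylm stjxy xgu rzubl mjq jaofp whz kbjo acnpm pjhq
Hunk 2: at line 12 remove [kbjo] add [rfdwl,pada] -> 16 lines: xms mmwb qudr bvtwg nhkwz eaylm stjxy xgu rzubl mjq jaofp whz rfdwl pada acnpm pjhq
Hunk 3: at line 2 remove [bvtwg] add [ytq] -> 16 lines: xms mmwb qudr ytq nhkwz eaylm stjxy xgu rzubl mjq jaofp whz rfdwl pada acnpm pjhq
Hunk 4: at line 5 remove [eaylm] add [grnm,sty] -> 17 lines: xms mmwb qudr ytq nhkwz grnm sty stjxy xgu rzubl mjq jaofp whz rfdwl pada acnpm pjhq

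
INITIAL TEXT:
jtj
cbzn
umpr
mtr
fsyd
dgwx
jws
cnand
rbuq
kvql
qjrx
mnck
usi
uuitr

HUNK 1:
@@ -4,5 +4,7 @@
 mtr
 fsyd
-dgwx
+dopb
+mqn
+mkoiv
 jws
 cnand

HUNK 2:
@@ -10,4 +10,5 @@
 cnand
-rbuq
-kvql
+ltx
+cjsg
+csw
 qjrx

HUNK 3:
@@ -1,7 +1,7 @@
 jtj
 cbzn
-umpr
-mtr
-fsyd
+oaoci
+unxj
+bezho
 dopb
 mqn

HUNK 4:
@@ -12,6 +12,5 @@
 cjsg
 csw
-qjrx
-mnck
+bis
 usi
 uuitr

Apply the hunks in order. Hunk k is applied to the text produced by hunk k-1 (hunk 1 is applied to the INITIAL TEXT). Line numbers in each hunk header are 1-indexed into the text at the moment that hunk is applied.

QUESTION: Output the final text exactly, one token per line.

Hunk 1: at line 4 remove [dgwx] add [dopb,mqn,mkoiv] -> 16 lines: jtj cbzn umpr mtr fsyd dopb mqn mkoiv jws cnand rbuq kvql qjrx mnck usi uuitr
Hunk 2: at line 10 remove [rbuq,kvql] add [ltx,cjsg,csw] -> 17 lines: jtj cbzn umpr mtr fsyd dopb mqn mkoiv jws cnand ltx cjsg csw qjrx mnck usi uuitr
Hunk 3: at line 1 remove [umpr,mtr,fsyd] add [oaoci,unxj,bezho] -> 17 lines: jtj cbzn oaoci unxj bezho dopb mqn mkoiv jws cnand ltx cjsg csw qjrx mnck usi uuitr
Hunk 4: at line 12 remove [qjrx,mnck] add [bis] -> 16 lines: jtj cbzn oaoci unxj bezho dopb mqn mkoiv jws cnand ltx cjsg csw bis usi uuitr

Answer: jtj
cbzn
oaoci
unxj
bezho
dopb
mqn
mkoiv
jws
cnand
ltx
cjsg
csw
bis
usi
uuitr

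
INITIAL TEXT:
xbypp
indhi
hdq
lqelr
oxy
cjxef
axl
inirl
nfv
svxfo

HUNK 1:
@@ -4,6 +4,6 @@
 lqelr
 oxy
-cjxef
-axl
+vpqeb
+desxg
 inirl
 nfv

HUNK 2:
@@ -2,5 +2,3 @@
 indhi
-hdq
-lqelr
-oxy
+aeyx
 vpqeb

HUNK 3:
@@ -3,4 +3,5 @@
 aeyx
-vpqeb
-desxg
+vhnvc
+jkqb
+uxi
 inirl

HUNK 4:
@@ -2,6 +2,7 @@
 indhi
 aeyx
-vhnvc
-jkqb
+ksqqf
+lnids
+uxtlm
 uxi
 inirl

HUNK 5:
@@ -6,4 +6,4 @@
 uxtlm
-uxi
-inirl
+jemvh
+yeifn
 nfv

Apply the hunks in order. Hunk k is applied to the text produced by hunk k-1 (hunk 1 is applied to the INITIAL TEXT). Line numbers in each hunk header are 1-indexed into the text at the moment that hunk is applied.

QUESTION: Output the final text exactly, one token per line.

Answer: xbypp
indhi
aeyx
ksqqf
lnids
uxtlm
jemvh
yeifn
nfv
svxfo

Derivation:
Hunk 1: at line 4 remove [cjxef,axl] add [vpqeb,desxg] -> 10 lines: xbypp indhi hdq lqelr oxy vpqeb desxg inirl nfv svxfo
Hunk 2: at line 2 remove [hdq,lqelr,oxy] add [aeyx] -> 8 lines: xbypp indhi aeyx vpqeb desxg inirl nfv svxfo
Hunk 3: at line 3 remove [vpqeb,desxg] add [vhnvc,jkqb,uxi] -> 9 lines: xbypp indhi aeyx vhnvc jkqb uxi inirl nfv svxfo
Hunk 4: at line 2 remove [vhnvc,jkqb] add [ksqqf,lnids,uxtlm] -> 10 lines: xbypp indhi aeyx ksqqf lnids uxtlm uxi inirl nfv svxfo
Hunk 5: at line 6 remove [uxi,inirl] add [jemvh,yeifn] -> 10 lines: xbypp indhi aeyx ksqqf lnids uxtlm jemvh yeifn nfv svxfo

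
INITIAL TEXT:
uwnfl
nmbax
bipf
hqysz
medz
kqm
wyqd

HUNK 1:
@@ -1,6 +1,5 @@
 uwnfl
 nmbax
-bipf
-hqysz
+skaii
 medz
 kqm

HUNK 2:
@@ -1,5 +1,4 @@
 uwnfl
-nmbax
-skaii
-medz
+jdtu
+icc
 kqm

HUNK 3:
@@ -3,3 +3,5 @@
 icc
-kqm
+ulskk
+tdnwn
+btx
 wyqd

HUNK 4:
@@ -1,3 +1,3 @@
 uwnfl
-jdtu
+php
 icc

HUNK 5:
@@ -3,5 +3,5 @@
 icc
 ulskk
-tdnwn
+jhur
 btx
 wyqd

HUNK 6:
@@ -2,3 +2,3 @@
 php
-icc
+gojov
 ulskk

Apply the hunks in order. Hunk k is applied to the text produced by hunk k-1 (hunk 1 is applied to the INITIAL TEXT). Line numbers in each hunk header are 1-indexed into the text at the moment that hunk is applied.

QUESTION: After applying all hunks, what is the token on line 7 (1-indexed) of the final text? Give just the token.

Hunk 1: at line 1 remove [bipf,hqysz] add [skaii] -> 6 lines: uwnfl nmbax skaii medz kqm wyqd
Hunk 2: at line 1 remove [nmbax,skaii,medz] add [jdtu,icc] -> 5 lines: uwnfl jdtu icc kqm wyqd
Hunk 3: at line 3 remove [kqm] add [ulskk,tdnwn,btx] -> 7 lines: uwnfl jdtu icc ulskk tdnwn btx wyqd
Hunk 4: at line 1 remove [jdtu] add [php] -> 7 lines: uwnfl php icc ulskk tdnwn btx wyqd
Hunk 5: at line 3 remove [tdnwn] add [jhur] -> 7 lines: uwnfl php icc ulskk jhur btx wyqd
Hunk 6: at line 2 remove [icc] add [gojov] -> 7 lines: uwnfl php gojov ulskk jhur btx wyqd
Final line 7: wyqd

Answer: wyqd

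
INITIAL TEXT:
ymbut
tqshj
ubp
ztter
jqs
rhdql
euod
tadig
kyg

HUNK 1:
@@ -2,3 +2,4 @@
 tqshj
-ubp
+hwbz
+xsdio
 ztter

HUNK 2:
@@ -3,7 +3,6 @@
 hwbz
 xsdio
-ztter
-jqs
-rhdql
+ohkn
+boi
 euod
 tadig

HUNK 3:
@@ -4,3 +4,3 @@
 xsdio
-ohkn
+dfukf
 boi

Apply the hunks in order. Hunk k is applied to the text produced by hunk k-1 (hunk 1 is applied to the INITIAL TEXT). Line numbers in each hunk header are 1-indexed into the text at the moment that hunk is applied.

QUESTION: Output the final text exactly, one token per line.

Hunk 1: at line 2 remove [ubp] add [hwbz,xsdio] -> 10 lines: ymbut tqshj hwbz xsdio ztter jqs rhdql euod tadig kyg
Hunk 2: at line 3 remove [ztter,jqs,rhdql] add [ohkn,boi] -> 9 lines: ymbut tqshj hwbz xsdio ohkn boi euod tadig kyg
Hunk 3: at line 4 remove [ohkn] add [dfukf] -> 9 lines: ymbut tqshj hwbz xsdio dfukf boi euod tadig kyg

Answer: ymbut
tqshj
hwbz
xsdio
dfukf
boi
euod
tadig
kyg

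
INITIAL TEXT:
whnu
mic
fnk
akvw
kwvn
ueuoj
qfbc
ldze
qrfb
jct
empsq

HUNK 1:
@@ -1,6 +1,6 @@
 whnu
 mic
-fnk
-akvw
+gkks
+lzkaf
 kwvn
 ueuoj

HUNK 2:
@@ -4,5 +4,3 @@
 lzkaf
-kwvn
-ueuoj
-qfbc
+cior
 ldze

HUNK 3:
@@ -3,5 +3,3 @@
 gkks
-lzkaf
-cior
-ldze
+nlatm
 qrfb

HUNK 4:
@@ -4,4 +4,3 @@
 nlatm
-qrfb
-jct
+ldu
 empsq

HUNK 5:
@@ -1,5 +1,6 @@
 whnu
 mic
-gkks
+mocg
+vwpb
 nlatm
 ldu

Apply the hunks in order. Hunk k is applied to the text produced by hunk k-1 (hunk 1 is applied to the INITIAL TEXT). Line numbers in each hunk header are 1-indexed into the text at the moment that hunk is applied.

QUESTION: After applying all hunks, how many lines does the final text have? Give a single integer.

Answer: 7

Derivation:
Hunk 1: at line 1 remove [fnk,akvw] add [gkks,lzkaf] -> 11 lines: whnu mic gkks lzkaf kwvn ueuoj qfbc ldze qrfb jct empsq
Hunk 2: at line 4 remove [kwvn,ueuoj,qfbc] add [cior] -> 9 lines: whnu mic gkks lzkaf cior ldze qrfb jct empsq
Hunk 3: at line 3 remove [lzkaf,cior,ldze] add [nlatm] -> 7 lines: whnu mic gkks nlatm qrfb jct empsq
Hunk 4: at line 4 remove [qrfb,jct] add [ldu] -> 6 lines: whnu mic gkks nlatm ldu empsq
Hunk 5: at line 1 remove [gkks] add [mocg,vwpb] -> 7 lines: whnu mic mocg vwpb nlatm ldu empsq
Final line count: 7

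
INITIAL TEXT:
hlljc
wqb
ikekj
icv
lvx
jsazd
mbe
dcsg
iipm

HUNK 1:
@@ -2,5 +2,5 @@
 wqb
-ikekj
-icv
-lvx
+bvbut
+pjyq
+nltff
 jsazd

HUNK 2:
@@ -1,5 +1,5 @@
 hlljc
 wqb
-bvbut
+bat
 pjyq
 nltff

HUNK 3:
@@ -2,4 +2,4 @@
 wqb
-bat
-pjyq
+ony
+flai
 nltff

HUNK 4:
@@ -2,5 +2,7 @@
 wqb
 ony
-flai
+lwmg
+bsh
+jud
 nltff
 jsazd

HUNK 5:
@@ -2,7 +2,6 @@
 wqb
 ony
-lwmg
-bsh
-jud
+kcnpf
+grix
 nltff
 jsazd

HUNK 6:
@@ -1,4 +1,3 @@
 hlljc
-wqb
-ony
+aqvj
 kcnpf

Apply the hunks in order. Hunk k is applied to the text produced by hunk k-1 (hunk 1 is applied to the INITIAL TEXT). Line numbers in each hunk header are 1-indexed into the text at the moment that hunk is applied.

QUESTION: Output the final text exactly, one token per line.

Answer: hlljc
aqvj
kcnpf
grix
nltff
jsazd
mbe
dcsg
iipm

Derivation:
Hunk 1: at line 2 remove [ikekj,icv,lvx] add [bvbut,pjyq,nltff] -> 9 lines: hlljc wqb bvbut pjyq nltff jsazd mbe dcsg iipm
Hunk 2: at line 1 remove [bvbut] add [bat] -> 9 lines: hlljc wqb bat pjyq nltff jsazd mbe dcsg iipm
Hunk 3: at line 2 remove [bat,pjyq] add [ony,flai] -> 9 lines: hlljc wqb ony flai nltff jsazd mbe dcsg iipm
Hunk 4: at line 2 remove [flai] add [lwmg,bsh,jud] -> 11 lines: hlljc wqb ony lwmg bsh jud nltff jsazd mbe dcsg iipm
Hunk 5: at line 2 remove [lwmg,bsh,jud] add [kcnpf,grix] -> 10 lines: hlljc wqb ony kcnpf grix nltff jsazd mbe dcsg iipm
Hunk 6: at line 1 remove [wqb,ony] add [aqvj] -> 9 lines: hlljc aqvj kcnpf grix nltff jsazd mbe dcsg iipm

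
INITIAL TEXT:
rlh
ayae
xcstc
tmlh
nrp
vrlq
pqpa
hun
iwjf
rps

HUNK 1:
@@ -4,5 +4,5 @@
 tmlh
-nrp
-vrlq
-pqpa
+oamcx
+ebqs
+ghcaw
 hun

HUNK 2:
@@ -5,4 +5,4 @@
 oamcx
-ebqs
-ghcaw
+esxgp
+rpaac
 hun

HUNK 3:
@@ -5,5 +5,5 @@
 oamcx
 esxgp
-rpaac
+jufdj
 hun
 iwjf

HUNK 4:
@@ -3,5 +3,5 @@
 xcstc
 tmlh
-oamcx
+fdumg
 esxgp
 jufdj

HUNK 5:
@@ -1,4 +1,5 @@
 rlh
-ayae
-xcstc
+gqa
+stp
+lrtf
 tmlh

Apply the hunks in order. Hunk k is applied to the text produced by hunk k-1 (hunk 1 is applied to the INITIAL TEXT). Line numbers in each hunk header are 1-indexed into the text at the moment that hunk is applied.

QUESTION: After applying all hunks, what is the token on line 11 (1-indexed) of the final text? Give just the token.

Answer: rps

Derivation:
Hunk 1: at line 4 remove [nrp,vrlq,pqpa] add [oamcx,ebqs,ghcaw] -> 10 lines: rlh ayae xcstc tmlh oamcx ebqs ghcaw hun iwjf rps
Hunk 2: at line 5 remove [ebqs,ghcaw] add [esxgp,rpaac] -> 10 lines: rlh ayae xcstc tmlh oamcx esxgp rpaac hun iwjf rps
Hunk 3: at line 5 remove [rpaac] add [jufdj] -> 10 lines: rlh ayae xcstc tmlh oamcx esxgp jufdj hun iwjf rps
Hunk 4: at line 3 remove [oamcx] add [fdumg] -> 10 lines: rlh ayae xcstc tmlh fdumg esxgp jufdj hun iwjf rps
Hunk 5: at line 1 remove [ayae,xcstc] add [gqa,stp,lrtf] -> 11 lines: rlh gqa stp lrtf tmlh fdumg esxgp jufdj hun iwjf rps
Final line 11: rps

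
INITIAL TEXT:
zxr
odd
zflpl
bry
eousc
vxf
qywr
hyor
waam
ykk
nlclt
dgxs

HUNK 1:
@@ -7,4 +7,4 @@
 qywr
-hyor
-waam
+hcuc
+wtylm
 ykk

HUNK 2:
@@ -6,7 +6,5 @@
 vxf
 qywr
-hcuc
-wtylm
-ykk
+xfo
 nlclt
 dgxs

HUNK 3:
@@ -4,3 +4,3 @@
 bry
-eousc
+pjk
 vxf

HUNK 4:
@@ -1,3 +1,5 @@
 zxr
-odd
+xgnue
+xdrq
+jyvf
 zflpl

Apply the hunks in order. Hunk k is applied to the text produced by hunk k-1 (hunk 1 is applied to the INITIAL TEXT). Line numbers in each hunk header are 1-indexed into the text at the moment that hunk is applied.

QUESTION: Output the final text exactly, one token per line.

Hunk 1: at line 7 remove [hyor,waam] add [hcuc,wtylm] -> 12 lines: zxr odd zflpl bry eousc vxf qywr hcuc wtylm ykk nlclt dgxs
Hunk 2: at line 6 remove [hcuc,wtylm,ykk] add [xfo] -> 10 lines: zxr odd zflpl bry eousc vxf qywr xfo nlclt dgxs
Hunk 3: at line 4 remove [eousc] add [pjk] -> 10 lines: zxr odd zflpl bry pjk vxf qywr xfo nlclt dgxs
Hunk 4: at line 1 remove [odd] add [xgnue,xdrq,jyvf] -> 12 lines: zxr xgnue xdrq jyvf zflpl bry pjk vxf qywr xfo nlclt dgxs

Answer: zxr
xgnue
xdrq
jyvf
zflpl
bry
pjk
vxf
qywr
xfo
nlclt
dgxs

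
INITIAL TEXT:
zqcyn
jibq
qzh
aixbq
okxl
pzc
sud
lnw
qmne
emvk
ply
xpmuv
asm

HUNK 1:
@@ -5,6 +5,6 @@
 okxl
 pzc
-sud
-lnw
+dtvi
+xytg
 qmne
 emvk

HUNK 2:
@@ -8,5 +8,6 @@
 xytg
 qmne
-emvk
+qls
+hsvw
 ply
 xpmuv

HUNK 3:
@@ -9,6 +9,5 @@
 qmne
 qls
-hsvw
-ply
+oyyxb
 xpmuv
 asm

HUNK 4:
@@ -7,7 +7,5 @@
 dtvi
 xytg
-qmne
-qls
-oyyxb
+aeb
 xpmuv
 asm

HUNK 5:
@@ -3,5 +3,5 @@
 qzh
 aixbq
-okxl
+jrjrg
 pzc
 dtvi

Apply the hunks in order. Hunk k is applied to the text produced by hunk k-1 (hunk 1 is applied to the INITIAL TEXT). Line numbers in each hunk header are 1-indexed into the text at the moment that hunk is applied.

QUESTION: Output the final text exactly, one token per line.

Answer: zqcyn
jibq
qzh
aixbq
jrjrg
pzc
dtvi
xytg
aeb
xpmuv
asm

Derivation:
Hunk 1: at line 5 remove [sud,lnw] add [dtvi,xytg] -> 13 lines: zqcyn jibq qzh aixbq okxl pzc dtvi xytg qmne emvk ply xpmuv asm
Hunk 2: at line 8 remove [emvk] add [qls,hsvw] -> 14 lines: zqcyn jibq qzh aixbq okxl pzc dtvi xytg qmne qls hsvw ply xpmuv asm
Hunk 3: at line 9 remove [hsvw,ply] add [oyyxb] -> 13 lines: zqcyn jibq qzh aixbq okxl pzc dtvi xytg qmne qls oyyxb xpmuv asm
Hunk 4: at line 7 remove [qmne,qls,oyyxb] add [aeb] -> 11 lines: zqcyn jibq qzh aixbq okxl pzc dtvi xytg aeb xpmuv asm
Hunk 5: at line 3 remove [okxl] add [jrjrg] -> 11 lines: zqcyn jibq qzh aixbq jrjrg pzc dtvi xytg aeb xpmuv asm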